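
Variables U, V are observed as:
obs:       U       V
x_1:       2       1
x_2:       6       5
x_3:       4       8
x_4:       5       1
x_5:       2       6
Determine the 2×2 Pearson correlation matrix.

Step 1 — column means:
  mean(U) = (2 + 6 + 4 + 5 + 2) / 5 = 19/5 = 3.8
  mean(V) = (1 + 5 + 8 + 1 + 6) / 5 = 21/5 = 4.2

Step 2 — sample variances and covariances s[i,j] = (1/(n-1)) · Σ_k (x_{k,i} - mean_i) · (x_{k,j} - mean_j), with n-1 = 4:
  s[U,U] = ((-1.8)·(-1.8) + (2.2)·(2.2) + (0.2)·(0.2) + (1.2)·(1.2) + (-1.8)·(-1.8)) / 4 = 12.8/4 = 3.2
  s[U,V] = ((-1.8)·(-3.2) + (2.2)·(0.8) + (0.2)·(3.8) + (1.2)·(-3.2) + (-1.8)·(1.8)) / 4 = 1.2/4 = 0.3
  s[V,V] = ((-3.2)·(-3.2) + (0.8)·(0.8) + (3.8)·(3.8) + (-3.2)·(-3.2) + (1.8)·(1.8)) / 4 = 38.8/4 = 9.7
  Sample standard deviations s_i = √(s[i,i]):
  s(U) = √(3.2) = 1.7889
  s(V) = √(9.7) = 3.1145

Step 3 — r_{ij} = s_{ij} / (s_i · s_j):
  r[U,U] = 1 (diagonal).
  r[U,V] = 0.3 / (1.7889 · 3.1145) = 0.3 / 5.5714 = 0.0538
  r[V,V] = 1 (diagonal).

R is symmetric with unit diagonal. Assembling:

R = [[1, 0.0538],
 [0.0538, 1]]


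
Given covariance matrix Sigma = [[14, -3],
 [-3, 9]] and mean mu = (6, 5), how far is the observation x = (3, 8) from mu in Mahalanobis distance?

Step 1 — centre the observation: (x - mu) = (-3, 3).

Step 2 — invert Sigma. det(Sigma) = 14·9 - (-3)² = 117.
  Sigma^{-1} = (1/det) · [[d, -b], [-b, a]] = [[0.0769, 0.0256],
 [0.0256, 0.1197]].

Step 3 — form the quadratic (x - mu)^T · Sigma^{-1} · (x - mu):
  Sigma^{-1} · (x - mu) = (-0.1538, 0.2821).
  (x - mu)^T · [Sigma^{-1} · (x - mu)] = (-3)·(-0.1538) + (3)·(0.2821) = 1.3077.

Step 4 — take square root: d = √(1.3077) ≈ 1.1435.

d(x, mu) = √(1.3077) ≈ 1.1435


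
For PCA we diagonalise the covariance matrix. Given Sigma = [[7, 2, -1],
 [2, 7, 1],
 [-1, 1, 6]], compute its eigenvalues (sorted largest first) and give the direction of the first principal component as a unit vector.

Step 1 — characteristic polynomial p(λ) = det(λI - Sigma) = λ³ - tr·λ² + c_1·λ - det, where tr = trace, c_1 = sum of the principal 2×2 minors, det = det(Sigma):
  tr = 7 + 7 + 6 = 20,
  c_1 = (7·7 - (2)²) + (7·6 - (-1)²) + (7·6 - (1)²) = 45 + 41 + 41 = 127,
  det = 7·(7·6 - (1)²) - (2)·((2)·6 - (1)·(-1)) + (-1)·((2)·(1) - 7·(-1)) = 7·(41) - (2)·(13) + (-1)·(9) = 252.
  So p(λ) = λ³ - 20λ² + 127λ - 252.
Step 2 — look for an integer root (rational root theorem: any rational root is an integer divisor of 252). Testing λ = 4:
  p(4) = 64 - 320 + 508 - 252 = 0  ✓
  Dividing out (λ - 4): p(λ) = (λ - 4)(λ² - 16λ + 63).
Step 3 — remaining eigenvalues from the quadratic λ² - 16λ + 63 = 0:
  Δ = 16² - 4·63 = 256 - 252 = 4,  λ = (16 ± √4)/2 = (16 ± 2)/2 = 9 or 7.
  Sorted: λ_1 = 9,  λ_2 = 7,  λ_3 = 4  (check: sum = 20 = tr ✓).

Step 4 — unit eigenvector for λ_1 = 9: v spans the null space of (Sigma - λ_1 I), whose rows are
  r_1 = (-2, 2, -1),  r_2 = (2, -2, 1),  r_3 = (-1, 1, -3).
  v is orthogonal to every row, so take v ∝ r_1 × r_3 = ((2)·(-3) - (-1)·(1), (-1)·(-1) - (-2)·(-3), (-2)·(1) - (2)·(-1)) = (-5, -5, 0).
  Rescale (divide by 5; multiply by -1 so the first nonzero entry is positive): u = (1, 1, 0).
  ||u|| = √((1)² + (1)² + (0)²) = √(2) ≈ 1.4142,  v_1 = u/||u|| ≈ (0.7071, 0.7071, 0) (||v_1|| = 1).

λ_1 = 9,  λ_2 = 7,  λ_3 = 4;  v_1 ≈ (0.7071, 0.7071, 0)


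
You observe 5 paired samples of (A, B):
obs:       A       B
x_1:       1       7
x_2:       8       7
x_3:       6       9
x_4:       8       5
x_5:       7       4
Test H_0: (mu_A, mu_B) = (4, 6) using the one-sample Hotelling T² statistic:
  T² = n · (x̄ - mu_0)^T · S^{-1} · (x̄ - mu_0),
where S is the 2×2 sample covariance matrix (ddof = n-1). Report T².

Step 1 — sample mean vector:
  mean(A) = (1 + 8 + 6 + 8 + 7) / 5 = 30/5 = 6
  mean(B) = (7 + 7 + 9 + 5 + 4) / 5 = 32/5 = 6.4
  x̄ = (6, 6.4),  deviation x̄ - mu_0 = (6, 6.4) - (4, 6) = (2, 0.4).

Step 2 — sample covariance matrix, S[i,j] = (1/(n-1)) · Σ_k (x_{k,i} - mean_i) · (x_{k,j} - mean_j), divisor n-1 = 4:
  S[A,A] = ((-5)·(-5) + (2)·(2) + (0)·(0) + (2)·(2) + (1)·(1)) / 4 = 34/4 = 8.5
  S[A,B] = ((-5)·(0.6) + (2)·(0.6) + (0)·(2.6) + (2)·(-1.4) + (1)·(-2.4)) / 4 = -7/4 = -1.75
  S[B,B] = ((0.6)·(0.6) + (0.6)·(0.6) + (2.6)·(2.6) + (-1.4)·(-1.4) + (-2.4)·(-2.4)) / 4 = 15.2/4 = 3.8
  S = [[8.5, -1.75],
 [-1.75, 3.8]].

Step 3 — invert S. det(S) = 8.5·3.8 - (-1.75)² = 29.2375.
  S^{-1} = (1/det) · [[d, -b], [-b, a]] = [[0.13, 0.0599],
 [0.0599, 0.2907]].

Step 4 — quadratic form (x̄ - mu_0)^T · S^{-1} · (x̄ - mu_0):
  S^{-1} · (x̄ - mu_0) = (0.2839, 0.236),
  (x̄ - mu_0)^T · [...] = (2)·(0.2839) + (0.4)·(0.236) = 0.6622.

Step 5 — scale by n: T² = 5 · 0.6622 = 3.3108.

T² ≈ 3.3108


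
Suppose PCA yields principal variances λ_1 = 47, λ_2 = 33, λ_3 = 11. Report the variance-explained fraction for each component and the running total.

Step 1 — total variance = trace(Sigma) = Σ λ_i = 47 + 33 + 11 = 91.

Step 2 — fraction explained by component i = λ_i / Σ λ:
  PC1: 47/91 = 0.5165
  PC2: 33/91 = 0.3626
  PC3: 11/91 = 0.1209

Step 3 — cumulative fraction after k components = (λ_1 + ... + λ_k) / Σ λ:
  k = 1: 47/91 = 0.5165
  k = 2: (47 + 33)/91 = 80/91 = 0.8791
  k = 3: (47 + 33 + 11)/91 = 91/91 = 1

Summary (fraction, with percent):

explained: PC1 0.5165 (51.65%), PC2 0.3626 (36.26%), PC3 0.1209 (12.09%);  cumulative: 0.5165, 0.8791, 1


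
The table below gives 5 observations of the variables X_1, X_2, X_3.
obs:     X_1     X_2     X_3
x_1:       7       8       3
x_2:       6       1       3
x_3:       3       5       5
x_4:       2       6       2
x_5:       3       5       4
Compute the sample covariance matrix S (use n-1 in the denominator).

Step 1 — column means:
  mean(X_1) = (7 + 6 + 3 + 2 + 3) / 5 = 21/5 = 4.2
  mean(X_2) = (8 + 1 + 5 + 6 + 5) / 5 = 25/5 = 5
  mean(X_3) = (3 + 3 + 5 + 2 + 4) / 5 = 17/5 = 3.4

Step 2 — sample covariance S[i,j] = (1/(n-1)) · Σ_k (x_{k,i} - mean_i) · (x_{k,j} - mean_j), with n-1 = 4.
  S[X_1,X_1] = ((2.8)·(2.8) + (1.8)·(1.8) + (-1.2)·(-1.2) + (-2.2)·(-2.2) + (-1.2)·(-1.2)) / 4 = 18.8/4 = 4.7
  S[X_1,X_2] = ((2.8)·(3) + (1.8)·(-4) + (-1.2)·(0) + (-2.2)·(1) + (-1.2)·(0)) / 4 = -1/4 = -0.25
  S[X_1,X_3] = ((2.8)·(-0.4) + (1.8)·(-0.4) + (-1.2)·(1.6) + (-2.2)·(-1.4) + (-1.2)·(0.6)) / 4 = -1.4/4 = -0.35
  S[X_2,X_2] = ((3)·(3) + (-4)·(-4) + (0)·(0) + (1)·(1) + (0)·(0)) / 4 = 26/4 = 6.5
  S[X_2,X_3] = ((3)·(-0.4) + (-4)·(-0.4) + (0)·(1.6) + (1)·(-1.4) + (0)·(0.6)) / 4 = -1/4 = -0.25
  S[X_3,X_3] = ((-0.4)·(-0.4) + (-0.4)·(-0.4) + (1.6)·(1.6) + (-1.4)·(-1.4) + (0.6)·(0.6)) / 4 = 5.2/4 = 1.3

S is symmetric (S[j,i] = S[i,j]). Assembling:

S = [[4.7, -0.25, -0.35],
 [-0.25, 6.5, -0.25],
 [-0.35, -0.25, 1.3]]


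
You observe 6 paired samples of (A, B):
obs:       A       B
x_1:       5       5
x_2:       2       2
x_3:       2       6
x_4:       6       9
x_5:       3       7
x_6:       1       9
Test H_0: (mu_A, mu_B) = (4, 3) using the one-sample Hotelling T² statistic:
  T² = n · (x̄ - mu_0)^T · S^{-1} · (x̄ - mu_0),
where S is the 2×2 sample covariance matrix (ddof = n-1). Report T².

Step 1 — sample mean vector:
  mean(A) = (5 + 2 + 2 + 6 + 3 + 1) / 6 = 19/6 = 3.1667
  mean(B) = (5 + 2 + 6 + 9 + 7 + 9) / 6 = 38/6 = 6.3333
  x̄ = (3.1667, 6.3333),  deviation x̄ - mu_0 = (3.1667, 6.3333) - (4, 3) = (-0.8333, 3.3333).

Step 2 — sample covariance matrix, S[i,j] = (1/(n-1)) · Σ_k (x_{k,i} - mean_i) · (x_{k,j} - mean_j), divisor n-1 = 5:
  S[A,A] = ((1.8333)·(1.8333) + (-1.1667)·(-1.1667) + (-1.1667)·(-1.1667) + (2.8333)·(2.8333) + (-0.1667)·(-0.1667) + (-2.1667)·(-2.1667)) / 5 = 18.8333/5 = 3.7667
  S[A,B] = ((1.8333)·(-1.3333) + (-1.1667)·(-4.3333) + (-1.1667)·(-0.3333) + (2.8333)·(2.6667) + (-0.1667)·(0.6667) + (-2.1667)·(2.6667)) / 5 = 4.6667/5 = 0.9333
  S[B,B] = ((-1.3333)·(-1.3333) + (-4.3333)·(-4.3333) + (-0.3333)·(-0.3333) + (2.6667)·(2.6667) + (0.6667)·(0.6667) + (2.6667)·(2.6667)) / 5 = 35.3333/5 = 7.0667
  S = [[3.7667, 0.9333],
 [0.9333, 7.0667]].

Step 3 — invert S. det(S) = 3.7667·7.0667 - (0.9333)² = 25.7467.
  S^{-1} = (1/det) · [[d, -b], [-b, a]] = [[0.2745, -0.0363],
 [-0.0363, 0.1463]].

Step 4 — quadratic form (x̄ - mu_0)^T · S^{-1} · (x̄ - mu_0):
  S^{-1} · (x̄ - mu_0) = (-0.3496, 0.5179),
  (x̄ - mu_0)^T · [...] = (-0.8333)·(-0.3496) + (3.3333)·(0.5179) = 2.0175.

Step 5 — scale by n: T² = 6 · 2.0175 = 12.1051.

T² ≈ 12.1051


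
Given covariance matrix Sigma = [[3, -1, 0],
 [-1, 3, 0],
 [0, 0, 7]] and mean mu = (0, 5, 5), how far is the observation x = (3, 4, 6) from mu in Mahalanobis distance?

Step 1 — centre the observation: (x - mu) = (3, -1, 1).

Step 2 — invert Sigma (cofactor / det for 3×3, or solve directly):
  Sigma^{-1} = [[0.375, 0.125, 0],
 [0.125, 0.375, 0],
 [0, 0, 0.1429]].

Step 3 — form the quadratic (x - mu)^T · Sigma^{-1} · (x - mu):
  Sigma^{-1} · (x - mu) = (1, 0, 0.1429).
  (x - mu)^T · [Sigma^{-1} · (x - mu)] = (3)·(1) + (-1)·(0) + (1)·(0.1429) = 3.1429.

Step 4 — take square root: d = √(3.1429) ≈ 1.7728.

d(x, mu) = √(3.1429) ≈ 1.7728


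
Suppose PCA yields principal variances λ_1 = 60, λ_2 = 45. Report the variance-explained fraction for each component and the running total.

Step 1 — total variance = trace(Sigma) = Σ λ_i = 60 + 45 = 105.

Step 2 — fraction explained by component i = λ_i / Σ λ:
  PC1: 60/105 = 0.5714
  PC2: 45/105 = 0.4286

Step 3 — cumulative fraction after k components = (λ_1 + ... + λ_k) / Σ λ:
  k = 1: 60/105 = 0.5714
  k = 2: (60 + 45)/105 = 105/105 = 1

Summary (fraction, with percent):

explained: PC1 0.5714 (57.14%), PC2 0.4286 (42.86%);  cumulative: 0.5714, 1


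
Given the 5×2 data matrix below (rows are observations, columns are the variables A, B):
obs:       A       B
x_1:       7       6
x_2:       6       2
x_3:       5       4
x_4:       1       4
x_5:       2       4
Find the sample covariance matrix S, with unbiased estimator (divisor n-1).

Step 1 — column means:
  mean(A) = (7 + 6 + 5 + 1 + 2) / 5 = 21/5 = 4.2
  mean(B) = (6 + 2 + 4 + 4 + 4) / 5 = 20/5 = 4

Step 2 — sample covariance S[i,j] = (1/(n-1)) · Σ_k (x_{k,i} - mean_i) · (x_{k,j} - mean_j), with n-1 = 4.
  S[A,A] = ((2.8)·(2.8) + (1.8)·(1.8) + (0.8)·(0.8) + (-3.2)·(-3.2) + (-2.2)·(-2.2)) / 4 = 26.8/4 = 6.7
  S[A,B] = ((2.8)·(2) + (1.8)·(-2) + (0.8)·(0) + (-3.2)·(0) + (-2.2)·(0)) / 4 = 2/4 = 0.5
  S[B,B] = ((2)·(2) + (-2)·(-2) + (0)·(0) + (0)·(0) + (0)·(0)) / 4 = 8/4 = 2

S is symmetric (S[j,i] = S[i,j]). Assembling:

S = [[6.7, 0.5],
 [0.5, 2]]


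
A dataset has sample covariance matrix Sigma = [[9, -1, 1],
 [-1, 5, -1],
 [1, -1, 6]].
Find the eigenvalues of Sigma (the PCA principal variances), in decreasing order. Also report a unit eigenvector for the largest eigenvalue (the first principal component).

Step 1 — characteristic polynomial p(λ) = det(λI - Sigma) = λ³ - tr·λ² + c_1·λ - det, where tr = trace, c_1 = sum of the principal 2×2 minors, det = det(Sigma):
  tr = 9 + 5 + 6 = 20,
  c_1 = (9·5 - (-1)²) + (9·6 - (1)²) + (5·6 - (-1)²) = 44 + 53 + 29 = 126,
  det = 9·(5·6 - (-1)²) - (-1)·((-1)·6 - (-1)·(1)) + (1)·((-1)·(-1) - 5·(1)) = 9·(29) - (-1)·(-5) + (1)·(-4) = 252.
  So p(λ) = λ³ - 20λ² + 126λ - 252.
Step 2 — look for an integer root (rational root theorem: any rational root is an integer divisor of 252). Testing λ = 6:
  p(6) = 216 - 720 + 756 - 252 = 0  ✓
  Dividing out (λ - 6): p(λ) = (λ - 6)(λ² - 14λ + 42).
Step 3 — remaining eigenvalues from the quadratic λ² - 14λ + 42 = 0:
  Δ = 14² - 4·42 = 196 - 168 = 28,  λ = (14 ± √28)/2 = (14 ± 5.2915)/2 ≈ 9.6458 or 4.3542.
  Sorted: λ_1 = 9.6458,  λ_2 = 6,  λ_3 = 4.3542  (check: sum = 20 = tr ✓).

Step 4 — unit eigenvector for λ_1 ≈ 9.6458: v spans the null space of (Sigma - λ_1 I), whose rows are
  r_1 = (-0.6458, -1, 1),  r_2 = (-1, -4.6458, -1),  r_3 = (1, -1, -3.6458).
  v is orthogonal to every row, so take v ∝ r_1 × r_2 = ((-1)·(-1) - (1)·(-4.6458), (1)·(-1) - (-0.6458)·(-1), (-0.6458)·(-4.6458) - (-1)·(-1)) ≈ (5.6458, -1.6458, 2).
  Let u = (5.6458, -1.6458, 2).
  ||u|| = √((5.6458)² + (-1.6458)² + (2)²) = √(38.583) ≈ 6.2115,  v_1 = u/||u|| ≈ (0.9089, -0.265, 0.322) (||v_1|| = 1).

λ_1 = 9.6458,  λ_2 = 6,  λ_3 = 4.3542;  v_1 ≈ (0.9089, -0.265, 0.322)


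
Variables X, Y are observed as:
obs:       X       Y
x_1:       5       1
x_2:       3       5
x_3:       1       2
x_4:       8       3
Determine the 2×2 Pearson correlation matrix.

Step 1 — column means:
  mean(X) = (5 + 3 + 1 + 8) / 4 = 17/4 = 4.25
  mean(Y) = (1 + 5 + 2 + 3) / 4 = 11/4 = 2.75

Step 2 — sample variances and covariances s[i,j] = (1/(n-1)) · Σ_k (x_{k,i} - mean_i) · (x_{k,j} - mean_j), with n-1 = 3:
  s[X,X] = ((0.75)·(0.75) + (-1.25)·(-1.25) + (-3.25)·(-3.25) + (3.75)·(3.75)) / 3 = 26.75/3 = 8.9167
  s[X,Y] = ((0.75)·(-1.75) + (-1.25)·(2.25) + (-3.25)·(-0.75) + (3.75)·(0.25)) / 3 = -0.75/3 = -0.25
  s[Y,Y] = ((-1.75)·(-1.75) + (2.25)·(2.25) + (-0.75)·(-0.75) + (0.25)·(0.25)) / 3 = 8.75/3 = 2.9167
  Sample standard deviations s_i = √(s[i,i]):
  s(X) = √(8.9167) = 2.9861
  s(Y) = √(2.9167) = 1.7078

Step 3 — r_{ij} = s_{ij} / (s_i · s_j):
  r[X,X] = 1 (diagonal).
  r[X,Y] = -0.25 / (2.9861 · 1.7078) = -0.25 / 5.0997 = -0.049
  r[Y,Y] = 1 (diagonal).

R is symmetric with unit diagonal. Assembling:

R = [[1, -0.049],
 [-0.049, 1]]


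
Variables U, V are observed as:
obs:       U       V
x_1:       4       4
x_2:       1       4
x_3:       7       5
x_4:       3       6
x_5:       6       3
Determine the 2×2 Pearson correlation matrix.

Step 1 — column means:
  mean(U) = (4 + 1 + 7 + 3 + 6) / 5 = 21/5 = 4.2
  mean(V) = (4 + 4 + 5 + 6 + 3) / 5 = 22/5 = 4.4

Step 2 — sample variances and covariances s[i,j] = (1/(n-1)) · Σ_k (x_{k,i} - mean_i) · (x_{k,j} - mean_j), with n-1 = 4:
  s[U,U] = ((-0.2)·(-0.2) + (-3.2)·(-3.2) + (2.8)·(2.8) + (-1.2)·(-1.2) + (1.8)·(1.8)) / 4 = 22.8/4 = 5.7
  s[U,V] = ((-0.2)·(-0.4) + (-3.2)·(-0.4) + (2.8)·(0.6) + (-1.2)·(1.6) + (1.8)·(-1.4)) / 4 = -1.4/4 = -0.35
  s[V,V] = ((-0.4)·(-0.4) + (-0.4)·(-0.4) + (0.6)·(0.6) + (1.6)·(1.6) + (-1.4)·(-1.4)) / 4 = 5.2/4 = 1.3
  Sample standard deviations s_i = √(s[i,i]):
  s(U) = √(5.7) = 2.3875
  s(V) = √(1.3) = 1.1402

Step 3 — r_{ij} = s_{ij} / (s_i · s_j):
  r[U,U] = 1 (diagonal).
  r[U,V] = -0.35 / (2.3875 · 1.1402) = -0.35 / 2.7221 = -0.1286
  r[V,V] = 1 (diagonal).

R is symmetric with unit diagonal. Assembling:

R = [[1, -0.1286],
 [-0.1286, 1]]


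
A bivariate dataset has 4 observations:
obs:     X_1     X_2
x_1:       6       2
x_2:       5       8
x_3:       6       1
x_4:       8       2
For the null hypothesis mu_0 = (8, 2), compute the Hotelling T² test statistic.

Step 1 — sample mean vector:
  mean(X_1) = (6 + 5 + 6 + 8) / 4 = 25/4 = 6.25
  mean(X_2) = (2 + 8 + 1 + 2) / 4 = 13/4 = 3.25
  x̄ = (6.25, 3.25),  deviation x̄ - mu_0 = (6.25, 3.25) - (8, 2) = (-1.75, 1.25).

Step 2 — sample covariance matrix, S[i,j] = (1/(n-1)) · Σ_k (x_{k,i} - mean_i) · (x_{k,j} - mean_j), divisor n-1 = 3:
  S[X_1,X_1] = ((-0.25)·(-0.25) + (-1.25)·(-1.25) + (-0.25)·(-0.25) + (1.75)·(1.75)) / 3 = 4.75/3 = 1.5833
  S[X_1,X_2] = ((-0.25)·(-1.25) + (-1.25)·(4.75) + (-0.25)·(-2.25) + (1.75)·(-1.25)) / 3 = -7.25/3 = -2.4167
  S[X_2,X_2] = ((-1.25)·(-1.25) + (4.75)·(4.75) + (-2.25)·(-2.25) + (-1.25)·(-1.25)) / 3 = 30.75/3 = 10.25
  S = [[1.5833, -2.4167],
 [-2.4167, 10.25]].

Step 3 — invert S. det(S) = 1.5833·10.25 - (-2.4167)² = 10.3889.
  S^{-1} = (1/det) · [[d, -b], [-b, a]] = [[0.9866, 0.2326],
 [0.2326, 0.1524]].

Step 4 — quadratic form (x̄ - mu_0)^T · S^{-1} · (x̄ - mu_0):
  S^{-1} · (x̄ - mu_0) = (-1.4358, -0.2166),
  (x̄ - mu_0)^T · [...] = (-1.75)·(-1.4358) + (1.25)·(-0.2166) = 2.242.

Step 5 — scale by n: T² = 4 · 2.242 = 8.9679.

T² ≈ 8.9679


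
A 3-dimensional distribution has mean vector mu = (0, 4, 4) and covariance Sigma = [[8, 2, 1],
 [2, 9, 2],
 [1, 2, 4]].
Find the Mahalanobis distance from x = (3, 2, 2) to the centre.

Step 1 — centre the observation: (x - mu) = (3, -2, -2).

Step 2 — invert Sigma (cofactor / det for 3×3, or solve directly):
  Sigma^{-1} = [[0.1339, -0.0251, -0.0209],
 [-0.0251, 0.1297, -0.0586],
 [-0.0209, -0.0586, 0.2845]].

Step 3 — form the quadratic (x - mu)^T · Sigma^{-1} · (x - mu):
  Sigma^{-1} · (x - mu) = (0.4937, -0.2176, -0.5146).
  (x - mu)^T · [Sigma^{-1} · (x - mu)] = (3)·(0.4937) + (-2)·(-0.2176) + (-2)·(-0.5146) = 2.9456.

Step 4 — take square root: d = √(2.9456) ≈ 1.7163.

d(x, mu) = √(2.9456) ≈ 1.7163


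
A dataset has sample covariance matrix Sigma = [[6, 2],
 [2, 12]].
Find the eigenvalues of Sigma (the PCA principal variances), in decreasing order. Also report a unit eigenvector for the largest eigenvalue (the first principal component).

Step 1 — characteristic polynomial of 2×2 Sigma:
  det(Sigma - λI) = λ² - trace · λ + det = 0.
  trace = 6 + 12 = 18, det = 6·12 - (2)² = 68.
Step 2 — discriminant:
  Δ = trace² - 4·det = 324 - 272 = 52.
Step 3 — eigenvalues:
  λ = (trace ± √Δ)/2 = (18 ± 7.2111)/2,
  λ_1 = 12.6056,  λ_2 = 5.3944.

Step 4 — unit eigenvector for λ_1: solve (Sigma - λ_1 I)v = 0. First row:
  (6 - 12.6056)·v_x + (2)·v_y = 0, i.e. (-6.6056)·v_x + (2)·v_y = 0,
  so v ∝ (b, λ_1 - a) = (2, 6.6056) = u.
  ||u|| = √((2)² + (6.6056)²) = √(47.6333) ≈ 6.9017,
  v_1 = u/||u|| ≈ (0.2898, 0.9571) (||v_1|| = 1).

λ_1 = 12.6056,  λ_2 = 5.3944;  v_1 ≈ (0.2898, 0.9571)


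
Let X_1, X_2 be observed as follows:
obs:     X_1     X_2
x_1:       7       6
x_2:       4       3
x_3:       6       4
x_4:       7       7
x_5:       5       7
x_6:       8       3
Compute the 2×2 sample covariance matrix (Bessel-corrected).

Step 1 — column means:
  mean(X_1) = (7 + 4 + 6 + 7 + 5 + 8) / 6 = 37/6 = 6.1667
  mean(X_2) = (6 + 3 + 4 + 7 + 7 + 3) / 6 = 30/6 = 5

Step 2 — sample covariance S[i,j] = (1/(n-1)) · Σ_k (x_{k,i} - mean_i) · (x_{k,j} - mean_j), with n-1 = 5.
  S[X_1,X_1] = ((0.8333)·(0.8333) + (-2.1667)·(-2.1667) + (-0.1667)·(-0.1667) + (0.8333)·(0.8333) + (-1.1667)·(-1.1667) + (1.8333)·(1.8333)) / 5 = 10.8333/5 = 2.1667
  S[X_1,X_2] = ((0.8333)·(1) + (-2.1667)·(-2) + (-0.1667)·(-1) + (0.8333)·(2) + (-1.1667)·(2) + (1.8333)·(-2)) / 5 = 1/5 = 0.2
  S[X_2,X_2] = ((1)·(1) + (-2)·(-2) + (-1)·(-1) + (2)·(2) + (2)·(2) + (-2)·(-2)) / 5 = 18/5 = 3.6

S is symmetric (S[j,i] = S[i,j]). Assembling:

S = [[2.1667, 0.2],
 [0.2, 3.6]]


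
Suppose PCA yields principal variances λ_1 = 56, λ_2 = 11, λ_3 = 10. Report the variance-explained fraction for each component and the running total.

Step 1 — total variance = trace(Sigma) = Σ λ_i = 56 + 11 + 10 = 77.

Step 2 — fraction explained by component i = λ_i / Σ λ:
  PC1: 56/77 = 0.7273
  PC2: 11/77 = 0.1429
  PC3: 10/77 = 0.1299

Step 3 — cumulative fraction after k components = (λ_1 + ... + λ_k) / Σ λ:
  k = 1: 56/77 = 0.7273
  k = 2: (56 + 11)/77 = 67/77 = 0.8701
  k = 3: (56 + 11 + 10)/77 = 77/77 = 1

Summary (fraction, with percent):

explained: PC1 0.7273 (72.73%), PC2 0.1429 (14.29%), PC3 0.1299 (12.99%);  cumulative: 0.7273, 0.8701, 1


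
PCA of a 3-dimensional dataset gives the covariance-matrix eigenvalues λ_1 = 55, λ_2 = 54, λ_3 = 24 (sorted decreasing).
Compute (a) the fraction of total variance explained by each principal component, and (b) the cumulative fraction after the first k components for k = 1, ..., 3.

Step 1 — total variance = trace(Sigma) = Σ λ_i = 55 + 54 + 24 = 133.

Step 2 — fraction explained by component i = λ_i / Σ λ:
  PC1: 55/133 = 0.4135
  PC2: 54/133 = 0.406
  PC3: 24/133 = 0.1805

Step 3 — cumulative fraction after k components = (λ_1 + ... + λ_k) / Σ λ:
  k = 1: 55/133 = 0.4135
  k = 2: (55 + 54)/133 = 109/133 = 0.8195
  k = 3: (55 + 54 + 24)/133 = 133/133 = 1

Summary (fraction, with percent):

explained: PC1 0.4135 (41.35%), PC2 0.406 (40.6%), PC3 0.1805 (18.05%);  cumulative: 0.4135, 0.8195, 1


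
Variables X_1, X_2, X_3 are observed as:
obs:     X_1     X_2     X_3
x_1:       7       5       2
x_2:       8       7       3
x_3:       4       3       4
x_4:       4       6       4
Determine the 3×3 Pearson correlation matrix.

Step 1 — column means:
  mean(X_1) = (7 + 8 + 4 + 4) / 4 = 23/4 = 5.75
  mean(X_2) = (5 + 7 + 3 + 6) / 4 = 21/4 = 5.25
  mean(X_3) = (2 + 3 + 4 + 4) / 4 = 13/4 = 3.25

Step 2 — sample variances and covariances s[i,j] = (1/(n-1)) · Σ_k (x_{k,i} - mean_i) · (x_{k,j} - mean_j), with n-1 = 3:
  s[X_1,X_1] = ((1.25)·(1.25) + (2.25)·(2.25) + (-1.75)·(-1.75) + (-1.75)·(-1.75)) / 3 = 12.75/3 = 4.25
  s[X_1,X_2] = ((1.25)·(-0.25) + (2.25)·(1.75) + (-1.75)·(-2.25) + (-1.75)·(0.75)) / 3 = 6.25/3 = 2.0833
  s[X_1,X_3] = ((1.25)·(-1.25) + (2.25)·(-0.25) + (-1.75)·(0.75) + (-1.75)·(0.75)) / 3 = -4.75/3 = -1.5833
  s[X_2,X_2] = ((-0.25)·(-0.25) + (1.75)·(1.75) + (-2.25)·(-2.25) + (0.75)·(0.75)) / 3 = 8.75/3 = 2.9167
  s[X_2,X_3] = ((-0.25)·(-1.25) + (1.75)·(-0.25) + (-2.25)·(0.75) + (0.75)·(0.75)) / 3 = -1.25/3 = -0.4167
  s[X_3,X_3] = ((-1.25)·(-1.25) + (-0.25)·(-0.25) + (0.75)·(0.75) + (0.75)·(0.75)) / 3 = 2.75/3 = 0.9167
  Sample standard deviations s_i = √(s[i,i]):
  s(X_1) = √(4.25) = 2.0616
  s(X_2) = √(2.9167) = 1.7078
  s(X_3) = √(0.9167) = 0.9574

Step 3 — r_{ij} = s_{ij} / (s_i · s_j):
  r[X_1,X_1] = 1 (diagonal).
  r[X_1,X_2] = 2.0833 / (2.0616 · 1.7078) = 2.0833 / 3.5208 = 0.5917
  r[X_1,X_3] = -1.5833 / (2.0616 · 0.9574) = -1.5833 / 1.9738 = -0.8022
  r[X_2,X_2] = 1 (diagonal).
  r[X_2,X_3] = -0.4167 / (1.7078 · 0.9574) = -0.4167 / 1.6351 = -0.2548
  r[X_3,X_3] = 1 (diagonal).

R is symmetric with unit diagonal. Assembling:

R = [[1, 0.5917, -0.8022],
 [0.5917, 1, -0.2548],
 [-0.8022, -0.2548, 1]]


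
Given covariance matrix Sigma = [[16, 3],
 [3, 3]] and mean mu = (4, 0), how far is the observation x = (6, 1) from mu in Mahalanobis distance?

Step 1 — centre the observation: (x - mu) = (2, 1).

Step 2 — invert Sigma. det(Sigma) = 16·3 - (3)² = 39.
  Sigma^{-1} = (1/det) · [[d, -b], [-b, a]] = [[0.0769, -0.0769],
 [-0.0769, 0.4103]].

Step 3 — form the quadratic (x - mu)^T · Sigma^{-1} · (x - mu):
  Sigma^{-1} · (x - mu) = (0.0769, 0.2564).
  (x - mu)^T · [Sigma^{-1} · (x - mu)] = (2)·(0.0769) + (1)·(0.2564) = 0.4103.

Step 4 — take square root: d = √(0.4103) ≈ 0.6405.

d(x, mu) = √(0.4103) ≈ 0.6405


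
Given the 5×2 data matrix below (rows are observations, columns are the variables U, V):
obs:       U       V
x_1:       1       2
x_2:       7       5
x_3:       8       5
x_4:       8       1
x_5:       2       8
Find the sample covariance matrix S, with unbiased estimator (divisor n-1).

Step 1 — column means:
  mean(U) = (1 + 7 + 8 + 8 + 2) / 5 = 26/5 = 5.2
  mean(V) = (2 + 5 + 5 + 1 + 8) / 5 = 21/5 = 4.2

Step 2 — sample covariance S[i,j] = (1/(n-1)) · Σ_k (x_{k,i} - mean_i) · (x_{k,j} - mean_j), with n-1 = 4.
  S[U,U] = ((-4.2)·(-4.2) + (1.8)·(1.8) + (2.8)·(2.8) + (2.8)·(2.8) + (-3.2)·(-3.2)) / 4 = 46.8/4 = 11.7
  S[U,V] = ((-4.2)·(-2.2) + (1.8)·(0.8) + (2.8)·(0.8) + (2.8)·(-3.2) + (-3.2)·(3.8)) / 4 = -8.2/4 = -2.05
  S[V,V] = ((-2.2)·(-2.2) + (0.8)·(0.8) + (0.8)·(0.8) + (-3.2)·(-3.2) + (3.8)·(3.8)) / 4 = 30.8/4 = 7.7

S is symmetric (S[j,i] = S[i,j]). Assembling:

S = [[11.7, -2.05],
 [-2.05, 7.7]]


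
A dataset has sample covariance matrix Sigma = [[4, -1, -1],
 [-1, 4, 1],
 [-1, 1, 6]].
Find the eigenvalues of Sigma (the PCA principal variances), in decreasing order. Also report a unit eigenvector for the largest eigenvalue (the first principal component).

Step 1 — characteristic polynomial p(λ) = det(λI - Sigma) = λ³ - tr·λ² + c_1·λ - det, where tr = trace, c_1 = sum of the principal 2×2 minors, det = det(Sigma):
  tr = 4 + 4 + 6 = 14,
  c_1 = (4·4 - (-1)²) + (4·6 - (-1)²) + (4·6 - (1)²) = 15 + 23 + 23 = 61,
  det = 4·(4·6 - (1)²) - (-1)·((-1)·6 - (1)·(-1)) + (-1)·((-1)·(1) - 4·(-1)) = 4·(23) - (-1)·(-5) + (-1)·(3) = 84.
  So p(λ) = λ³ - 14λ² + 61λ - 84.
Step 2 — look for an integer root (rational root theorem: any rational root is an integer divisor of 84). Testing λ = 3:
  p(3) = 27 - 126 + 183 - 84 = 0  ✓
  Dividing out (λ - 3): p(λ) = (λ - 3)(λ² - 11λ + 28).
Step 3 — remaining eigenvalues from the quadratic λ² - 11λ + 28 = 0:
  Δ = 11² - 4·28 = 121 - 112 = 9,  λ = (11 ± √9)/2 = (11 ± 3)/2 = 7 or 4.
  Sorted: λ_1 = 7,  λ_2 = 4,  λ_3 = 3  (check: sum = 14 = tr ✓).

Step 4 — unit eigenvector for λ_1 = 7: v spans the null space of (Sigma - λ_1 I), whose rows are
  r_1 = (-3, -1, -1),  r_2 = (-1, -3, 1),  r_3 = (-1, 1, -1).
  v is orthogonal to every row, so take v ∝ r_1 × r_2 = ((-1)·(1) - (-1)·(-3), (-1)·(-1) - (-3)·(1), (-3)·(-3) - (-1)·(-1)) = (-4, 4, 8).
  Rescale (divide by 4; multiply by -1 so the first nonzero entry is positive): u = (1, -1, -2).
  ||u|| = √((1)² + (-1)² + (-2)²) = √(6) ≈ 2.4495,  v_1 = u/||u|| ≈ (0.4082, -0.4082, -0.8165) (||v_1|| = 1).

λ_1 = 7,  λ_2 = 4,  λ_3 = 3;  v_1 ≈ (0.4082, -0.4082, -0.8165)


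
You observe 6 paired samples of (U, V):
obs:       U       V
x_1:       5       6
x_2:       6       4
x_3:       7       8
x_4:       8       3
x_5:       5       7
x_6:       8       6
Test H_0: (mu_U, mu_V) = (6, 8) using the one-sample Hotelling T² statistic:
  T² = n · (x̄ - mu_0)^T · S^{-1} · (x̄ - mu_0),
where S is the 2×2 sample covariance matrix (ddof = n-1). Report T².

Step 1 — sample mean vector:
  mean(U) = (5 + 6 + 7 + 8 + 5 + 8) / 6 = 39/6 = 6.5
  mean(V) = (6 + 4 + 8 + 3 + 7 + 6) / 6 = 34/6 = 5.6667
  x̄ = (6.5, 5.6667),  deviation x̄ - mu_0 = (6.5, 5.6667) - (6, 8) = (0.5, -2.3333).

Step 2 — sample covariance matrix, S[i,j] = (1/(n-1)) · Σ_k (x_{k,i} - mean_i) · (x_{k,j} - mean_j), divisor n-1 = 5:
  S[U,U] = ((-1.5)·(-1.5) + (-0.5)·(-0.5) + (0.5)·(0.5) + (1.5)·(1.5) + (-1.5)·(-1.5) + (1.5)·(1.5)) / 5 = 9.5/5 = 1.9
  S[U,V] = ((-1.5)·(0.3333) + (-0.5)·(-1.6667) + (0.5)·(2.3333) + (1.5)·(-2.6667) + (-1.5)·(1.3333) + (1.5)·(0.3333)) / 5 = -4/5 = -0.8
  S[V,V] = ((0.3333)·(0.3333) + (-1.6667)·(-1.6667) + (2.3333)·(2.3333) + (-2.6667)·(-2.6667) + (1.3333)·(1.3333) + (0.3333)·(0.3333)) / 5 = 17.3333/5 = 3.4667
  S = [[1.9, -0.8],
 [-0.8, 3.4667]].

Step 3 — invert S. det(S) = 1.9·3.4667 - (-0.8)² = 5.9467.
  S^{-1} = (1/det) · [[d, -b], [-b, a]] = [[0.583, 0.1345],
 [0.1345, 0.3195]].

Step 4 — quadratic form (x̄ - mu_0)^T · S^{-1} · (x̄ - mu_0):
  S^{-1} · (x̄ - mu_0) = (-0.0224, -0.6783),
  (x̄ - mu_0)^T · [...] = (0.5)·(-0.0224) + (-2.3333)·(-0.6783) = 1.5714.

Step 5 — scale by n: T² = 6 · 1.5714 = 9.4283.

T² ≈ 9.4283


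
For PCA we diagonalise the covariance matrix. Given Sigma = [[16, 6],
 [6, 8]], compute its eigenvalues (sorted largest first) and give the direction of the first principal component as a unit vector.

Step 1 — characteristic polynomial of 2×2 Sigma:
  det(Sigma - λI) = λ² - trace · λ + det = 0.
  trace = 16 + 8 = 24, det = 16·8 - (6)² = 92.
Step 2 — discriminant:
  Δ = trace² - 4·det = 576 - 368 = 208.
Step 3 — eigenvalues:
  λ = (trace ± √Δ)/2 = (24 ± 14.4222)/2,
  λ_1 = 19.2111,  λ_2 = 4.7889.

Step 4 — unit eigenvector for λ_1: solve (Sigma - λ_1 I)v = 0. First row:
  (16 - 19.2111)·v_x + (6)·v_y = 0, i.e. (-3.2111)·v_x + (6)·v_y = 0,
  so v ∝ (b, λ_1 - a) = (6, 3.2111) = u.
  ||u|| = √((6)² + (3.2111)²) = √(46.3112) ≈ 6.8052,
  v_1 = u/||u|| ≈ (0.8817, 0.4719) (||v_1|| = 1).

λ_1 = 19.2111,  λ_2 = 4.7889;  v_1 ≈ (0.8817, 0.4719)


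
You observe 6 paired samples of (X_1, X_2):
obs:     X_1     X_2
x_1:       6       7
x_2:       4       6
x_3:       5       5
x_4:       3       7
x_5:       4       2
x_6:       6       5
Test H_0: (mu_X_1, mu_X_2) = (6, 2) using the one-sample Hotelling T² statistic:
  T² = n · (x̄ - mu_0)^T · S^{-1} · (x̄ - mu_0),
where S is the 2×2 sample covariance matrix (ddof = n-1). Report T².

Step 1 — sample mean vector:
  mean(X_1) = (6 + 4 + 5 + 3 + 4 + 6) / 6 = 28/6 = 4.6667
  mean(X_2) = (7 + 6 + 5 + 7 + 2 + 5) / 6 = 32/6 = 5.3333
  x̄ = (4.6667, 5.3333),  deviation x̄ - mu_0 = (4.6667, 5.3333) - (6, 2) = (-1.3333, 3.3333).

Step 2 — sample covariance matrix, S[i,j] = (1/(n-1)) · Σ_k (x_{k,i} - mean_i) · (x_{k,j} - mean_j), divisor n-1 = 5:
  S[X_1,X_1] = ((1.3333)·(1.3333) + (-0.6667)·(-0.6667) + (0.3333)·(0.3333) + (-1.6667)·(-1.6667) + (-0.6667)·(-0.6667) + (1.3333)·(1.3333)) / 5 = 7.3333/5 = 1.4667
  S[X_1,X_2] = ((1.3333)·(1.6667) + (-0.6667)·(0.6667) + (0.3333)·(-0.3333) + (-1.6667)·(1.6667) + (-0.6667)·(-3.3333) + (1.3333)·(-0.3333)) / 5 = 0.6667/5 = 0.1333
  S[X_2,X_2] = ((1.6667)·(1.6667) + (0.6667)·(0.6667) + (-0.3333)·(-0.3333) + (1.6667)·(1.6667) + (-3.3333)·(-3.3333) + (-0.3333)·(-0.3333)) / 5 = 17.3333/5 = 3.4667
  S = [[1.4667, 0.1333],
 [0.1333, 3.4667]].

Step 3 — invert S. det(S) = 1.4667·3.4667 - (0.1333)² = 5.0667.
  S^{-1} = (1/det) · [[d, -b], [-b, a]] = [[0.6842, -0.0263],
 [-0.0263, 0.2895]].

Step 4 — quadratic form (x̄ - mu_0)^T · S^{-1} · (x̄ - mu_0):
  S^{-1} · (x̄ - mu_0) = (-1, 1),
  (x̄ - mu_0)^T · [...] = (-1.3333)·(-1) + (3.3333)·(1) = 4.6667.

Step 5 — scale by n: T² = 6 · 4.6667 = 28.

T² ≈ 28


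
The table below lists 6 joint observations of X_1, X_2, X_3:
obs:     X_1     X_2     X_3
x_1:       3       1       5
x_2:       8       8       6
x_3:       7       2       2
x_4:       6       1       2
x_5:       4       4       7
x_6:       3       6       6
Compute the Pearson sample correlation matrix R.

Step 1 — column means:
  mean(X_1) = (3 + 8 + 7 + 6 + 4 + 3) / 6 = 31/6 = 5.1667
  mean(X_2) = (1 + 8 + 2 + 1 + 4 + 6) / 6 = 22/6 = 3.6667
  mean(X_3) = (5 + 6 + 2 + 2 + 7 + 6) / 6 = 28/6 = 4.6667

Step 2 — sample variances and covariances s[i,j] = (1/(n-1)) · Σ_k (x_{k,i} - mean_i) · (x_{k,j} - mean_j), with n-1 = 5:
  s[X_1,X_1] = ((-2.1667)·(-2.1667) + (2.8333)·(2.8333) + (1.8333)·(1.8333) + (0.8333)·(0.8333) + (-1.1667)·(-1.1667) + (-2.1667)·(-2.1667)) / 5 = 22.8333/5 = 4.5667
  s[X_1,X_2] = ((-2.1667)·(-2.6667) + (2.8333)·(4.3333) + (1.8333)·(-1.6667) + (0.8333)·(-2.6667) + (-1.1667)·(0.3333) + (-2.1667)·(2.3333)) / 5 = 7.3333/5 = 1.4667
  s[X_1,X_3] = ((-2.1667)·(0.3333) + (2.8333)·(1.3333) + (1.8333)·(-2.6667) + (0.8333)·(-2.6667) + (-1.1667)·(2.3333) + (-2.1667)·(1.3333)) / 5 = -9.6667/5 = -1.9333
  s[X_2,X_2] = ((-2.6667)·(-2.6667) + (4.3333)·(4.3333) + (-1.6667)·(-1.6667) + (-2.6667)·(-2.6667) + (0.3333)·(0.3333) + (2.3333)·(2.3333)) / 5 = 41.3333/5 = 8.2667
  s[X_2,X_3] = ((-2.6667)·(0.3333) + (4.3333)·(1.3333) + (-1.6667)·(-2.6667) + (-2.6667)·(-2.6667) + (0.3333)·(2.3333) + (2.3333)·(1.3333)) / 5 = 20.3333/5 = 4.0667
  s[X_3,X_3] = ((0.3333)·(0.3333) + (1.3333)·(1.3333) + (-2.6667)·(-2.6667) + (-2.6667)·(-2.6667) + (2.3333)·(2.3333) + (1.3333)·(1.3333)) / 5 = 23.3333/5 = 4.6667
  Sample standard deviations s_i = √(s[i,i]):
  s(X_1) = √(4.5667) = 2.137
  s(X_2) = √(8.2667) = 2.8752
  s(X_3) = √(4.6667) = 2.1602

Step 3 — r_{ij} = s_{ij} / (s_i · s_j):
  r[X_1,X_1] = 1 (diagonal).
  r[X_1,X_2] = 1.4667 / (2.137 · 2.8752) = 1.4667 / 6.1442 = 0.2387
  r[X_1,X_3] = -1.9333 / (2.137 · 2.1602) = -1.9333 / 4.6164 = -0.4188
  r[X_2,X_2] = 1 (diagonal).
  r[X_2,X_3] = 4.0667 / (2.8752 · 2.1602) = 4.0667 / 6.2111 = 0.6547
  r[X_3,X_3] = 1 (diagonal).

R is symmetric with unit diagonal. Assembling:

R = [[1, 0.2387, -0.4188],
 [0.2387, 1, 0.6547],
 [-0.4188, 0.6547, 1]]


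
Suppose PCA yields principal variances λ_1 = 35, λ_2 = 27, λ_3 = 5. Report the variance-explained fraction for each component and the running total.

Step 1 — total variance = trace(Sigma) = Σ λ_i = 35 + 27 + 5 = 67.

Step 2 — fraction explained by component i = λ_i / Σ λ:
  PC1: 35/67 = 0.5224
  PC2: 27/67 = 0.403
  PC3: 5/67 = 0.0746

Step 3 — cumulative fraction after k components = (λ_1 + ... + λ_k) / Σ λ:
  k = 1: 35/67 = 0.5224
  k = 2: (35 + 27)/67 = 62/67 = 0.9254
  k = 3: (35 + 27 + 5)/67 = 67/67 = 1

Summary (fraction, with percent):

explained: PC1 0.5224 (52.24%), PC2 0.403 (40.3%), PC3 0.0746 (7.46%);  cumulative: 0.5224, 0.9254, 1


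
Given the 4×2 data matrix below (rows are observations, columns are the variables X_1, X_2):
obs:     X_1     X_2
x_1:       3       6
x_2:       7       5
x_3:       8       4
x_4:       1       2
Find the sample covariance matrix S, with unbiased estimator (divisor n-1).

Step 1 — column means:
  mean(X_1) = (3 + 7 + 8 + 1) / 4 = 19/4 = 4.75
  mean(X_2) = (6 + 5 + 4 + 2) / 4 = 17/4 = 4.25

Step 2 — sample covariance S[i,j] = (1/(n-1)) · Σ_k (x_{k,i} - mean_i) · (x_{k,j} - mean_j), with n-1 = 3.
  S[X_1,X_1] = ((-1.75)·(-1.75) + (2.25)·(2.25) + (3.25)·(3.25) + (-3.75)·(-3.75)) / 3 = 32.75/3 = 10.9167
  S[X_1,X_2] = ((-1.75)·(1.75) + (2.25)·(0.75) + (3.25)·(-0.25) + (-3.75)·(-2.25)) / 3 = 6.25/3 = 2.0833
  S[X_2,X_2] = ((1.75)·(1.75) + (0.75)·(0.75) + (-0.25)·(-0.25) + (-2.25)·(-2.25)) / 3 = 8.75/3 = 2.9167

S is symmetric (S[j,i] = S[i,j]). Assembling:

S = [[10.9167, 2.0833],
 [2.0833, 2.9167]]


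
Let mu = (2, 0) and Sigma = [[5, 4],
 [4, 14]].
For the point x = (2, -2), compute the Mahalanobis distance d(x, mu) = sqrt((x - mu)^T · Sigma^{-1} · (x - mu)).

Step 1 — centre the observation: (x - mu) = (0, -2).

Step 2 — invert Sigma. det(Sigma) = 5·14 - (4)² = 54.
  Sigma^{-1} = (1/det) · [[d, -b], [-b, a]] = [[0.2593, -0.0741],
 [-0.0741, 0.0926]].

Step 3 — form the quadratic (x - mu)^T · Sigma^{-1} · (x - mu):
  Sigma^{-1} · (x - mu) = (0.1481, -0.1852).
  (x - mu)^T · [Sigma^{-1} · (x - mu)] = (0)·(0.1481) + (-2)·(-0.1852) = 0.3704.

Step 4 — take square root: d = √(0.3704) ≈ 0.6086.

d(x, mu) = √(0.3704) ≈ 0.6086


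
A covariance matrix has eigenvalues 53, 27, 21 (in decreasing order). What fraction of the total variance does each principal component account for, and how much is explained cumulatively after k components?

Step 1 — total variance = trace(Sigma) = Σ λ_i = 53 + 27 + 21 = 101.

Step 2 — fraction explained by component i = λ_i / Σ λ:
  PC1: 53/101 = 0.5248
  PC2: 27/101 = 0.2673
  PC3: 21/101 = 0.2079

Step 3 — cumulative fraction after k components = (λ_1 + ... + λ_k) / Σ λ:
  k = 1: 53/101 = 0.5248
  k = 2: (53 + 27)/101 = 80/101 = 0.7921
  k = 3: (53 + 27 + 21)/101 = 101/101 = 1

Summary (fraction, with percent):

explained: PC1 0.5248 (52.48%), PC2 0.2673 (26.73%), PC3 0.2079 (20.79%);  cumulative: 0.5248, 0.7921, 1


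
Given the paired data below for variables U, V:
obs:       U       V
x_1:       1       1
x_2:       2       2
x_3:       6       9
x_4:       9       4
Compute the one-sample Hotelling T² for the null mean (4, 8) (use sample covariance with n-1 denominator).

Step 1 — sample mean vector:
  mean(U) = (1 + 2 + 6 + 9) / 4 = 18/4 = 4.5
  mean(V) = (1 + 2 + 9 + 4) / 4 = 16/4 = 4
  x̄ = (4.5, 4),  deviation x̄ - mu_0 = (4.5, 4) - (4, 8) = (0.5, -4).

Step 2 — sample covariance matrix, S[i,j] = (1/(n-1)) · Σ_k (x_{k,i} - mean_i) · (x_{k,j} - mean_j), divisor n-1 = 3:
  S[U,U] = ((-3.5)·(-3.5) + (-2.5)·(-2.5) + (1.5)·(1.5) + (4.5)·(4.5)) / 3 = 41/3 = 13.6667
  S[U,V] = ((-3.5)·(-3) + (-2.5)·(-2) + (1.5)·(5) + (4.5)·(0)) / 3 = 23/3 = 7.6667
  S[V,V] = ((-3)·(-3) + (-2)·(-2) + (5)·(5) + (0)·(0)) / 3 = 38/3 = 12.6667
  S = [[13.6667, 7.6667],
 [7.6667, 12.6667]].

Step 3 — invert S. det(S) = 13.6667·12.6667 - (7.6667)² = 114.3333.
  S^{-1} = (1/det) · [[d, -b], [-b, a]] = [[0.1108, -0.0671],
 [-0.0671, 0.1195]].

Step 4 — quadratic form (x̄ - mu_0)^T · S^{-1} · (x̄ - mu_0):
  S^{-1} · (x̄ - mu_0) = (0.3236, -0.5117),
  (x̄ - mu_0)^T · [...] = (0.5)·(0.3236) + (-4)·(-0.5117) = 2.2085.

Step 5 — scale by n: T² = 4 · 2.2085 = 8.8338.

T² ≈ 8.8338


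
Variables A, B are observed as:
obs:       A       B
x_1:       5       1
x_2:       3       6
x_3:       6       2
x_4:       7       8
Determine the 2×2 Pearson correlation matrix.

Step 1 — column means:
  mean(A) = (5 + 3 + 6 + 7) / 4 = 21/4 = 5.25
  mean(B) = (1 + 6 + 2 + 8) / 4 = 17/4 = 4.25

Step 2 — sample variances and covariances s[i,j] = (1/(n-1)) · Σ_k (x_{k,i} - mean_i) · (x_{k,j} - mean_j), with n-1 = 3:
  s[A,A] = ((-0.25)·(-0.25) + (-2.25)·(-2.25) + (0.75)·(0.75) + (1.75)·(1.75)) / 3 = 8.75/3 = 2.9167
  s[A,B] = ((-0.25)·(-3.25) + (-2.25)·(1.75) + (0.75)·(-2.25) + (1.75)·(3.75)) / 3 = 1.75/3 = 0.5833
  s[B,B] = ((-3.25)·(-3.25) + (1.75)·(1.75) + (-2.25)·(-2.25) + (3.75)·(3.75)) / 3 = 32.75/3 = 10.9167
  Sample standard deviations s_i = √(s[i,i]):
  s(A) = √(2.9167) = 1.7078
  s(B) = √(10.9167) = 3.304

Step 3 — r_{ij} = s_{ij} / (s_i · s_j):
  r[A,A] = 1 (diagonal).
  r[A,B] = 0.5833 / (1.7078 · 3.304) = 0.5833 / 5.6427 = 0.1034
  r[B,B] = 1 (diagonal).

R is symmetric with unit diagonal. Assembling:

R = [[1, 0.1034],
 [0.1034, 1]]


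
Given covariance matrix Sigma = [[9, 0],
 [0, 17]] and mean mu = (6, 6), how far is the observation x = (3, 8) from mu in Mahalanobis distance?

Step 1 — centre the observation: (x - mu) = (-3, 2).

Step 2 — invert Sigma. det(Sigma) = 9·17 - (0)² = 153.
  Sigma^{-1} = (1/det) · [[d, -b], [-b, a]] = [[0.1111, 0],
 [0, 0.0588]].

Step 3 — form the quadratic (x - mu)^T · Sigma^{-1} · (x - mu):
  Sigma^{-1} · (x - mu) = (-0.3333, 0.1176).
  (x - mu)^T · [Sigma^{-1} · (x - mu)] = (-3)·(-0.3333) + (2)·(0.1176) = 1.2353.

Step 4 — take square root: d = √(1.2353) ≈ 1.1114.

d(x, mu) = √(1.2353) ≈ 1.1114


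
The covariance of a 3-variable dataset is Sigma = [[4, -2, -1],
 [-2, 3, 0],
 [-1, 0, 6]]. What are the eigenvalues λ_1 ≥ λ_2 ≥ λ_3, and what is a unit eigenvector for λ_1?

Step 1 — characteristic polynomial p(λ) = det(λI - Sigma) = λ³ - tr·λ² + c_1·λ - det, where tr = trace, c_1 = sum of the principal 2×2 minors, det = det(Sigma):
  tr = 4 + 3 + 6 = 13,
  c_1 = (4·3 - (-2)²) + (4·6 - (-1)²) + (3·6 - (0)²) = 8 + 23 + 18 = 49,
  det = 4·(3·6 - (0)²) - (-2)·((-2)·6 - (0)·(-1)) + (-1)·((-2)·(0) - 3·(-1)) = 4·(18) - (-2)·(-12) + (-1)·(3) = 45.
  So p(λ) = λ³ - 13λ² + 49λ - 45.
Step 2 — look for an integer root (rational root theorem: any rational root is an integer divisor of 45). Testing λ = 5:
  p(5) = 125 - 325 + 245 - 45 = 0  ✓
  Dividing out (λ - 5): p(λ) = (λ - 5)(λ² - 8λ + 9).
Step 3 — remaining eigenvalues from the quadratic λ² - 8λ + 9 = 0:
  Δ = 8² - 4·9 = 64 - 36 = 28,  λ = (8 ± √28)/2 = (8 ± 5.2915)/2 ≈ 6.6458 or 1.3542.
  Sorted: λ_1 = 6.6458,  λ_2 = 5,  λ_3 = 1.3542  (check: sum = 13 = tr ✓).

Step 4 — unit eigenvector for λ_1 ≈ 6.6458: v spans the null space of (Sigma - λ_1 I), whose rows are
  r_1 = (-2.6458, -2, -1),  r_2 = (-2, -3.6458, 0),  r_3 = (-1, 0, -0.6458).
  v is orthogonal to every row, so take v ∝ r_1 × r_2 = ((-2)·(0) - (-1)·(-3.6458), (-1)·(-2) - (-2.6458)·(0), (-2.6458)·(-3.6458) - (-2)·(-2)) ≈ (-3.6458, 2, 5.6458).
  Rescale (multiply by -1 so the first nonzero entry is positive): u = (3.6458, -2, -5.6458).
  ||u|| = √((3.6458)² + (-2)² + (-5.6458)²) = √(49.166) ≈ 7.0118,  v_1 = u/||u|| ≈ (0.5199, -0.2852, -0.8052) (||v_1|| = 1).

λ_1 = 6.6458,  λ_2 = 5,  λ_3 = 1.3542;  v_1 ≈ (0.5199, -0.2852, -0.8052)


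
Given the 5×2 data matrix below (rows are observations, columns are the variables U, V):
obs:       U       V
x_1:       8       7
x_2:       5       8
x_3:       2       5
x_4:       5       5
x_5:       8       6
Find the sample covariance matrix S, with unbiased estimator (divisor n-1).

Step 1 — column means:
  mean(U) = (8 + 5 + 2 + 5 + 8) / 5 = 28/5 = 5.6
  mean(V) = (7 + 8 + 5 + 5 + 6) / 5 = 31/5 = 6.2

Step 2 — sample covariance S[i,j] = (1/(n-1)) · Σ_k (x_{k,i} - mean_i) · (x_{k,j} - mean_j), with n-1 = 4.
  S[U,U] = ((2.4)·(2.4) + (-0.6)·(-0.6) + (-3.6)·(-3.6) + (-0.6)·(-0.6) + (2.4)·(2.4)) / 4 = 25.2/4 = 6.3
  S[U,V] = ((2.4)·(0.8) + (-0.6)·(1.8) + (-3.6)·(-1.2) + (-0.6)·(-1.2) + (2.4)·(-0.2)) / 4 = 5.4/4 = 1.35
  S[V,V] = ((0.8)·(0.8) + (1.8)·(1.8) + (-1.2)·(-1.2) + (-1.2)·(-1.2) + (-0.2)·(-0.2)) / 4 = 6.8/4 = 1.7

S is symmetric (S[j,i] = S[i,j]). Assembling:

S = [[6.3, 1.35],
 [1.35, 1.7]]
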